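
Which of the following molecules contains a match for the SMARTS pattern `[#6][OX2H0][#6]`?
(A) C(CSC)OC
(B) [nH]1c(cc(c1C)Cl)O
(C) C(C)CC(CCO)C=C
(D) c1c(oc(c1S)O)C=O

A

[#6][OX2H0][#6] describes an aliphatic oxygen bridging two carbons with no H on the oxygen (an ether).
(A) contains a methoxy ether (-OCH3), which satisfies every atom and bond constraint.
(B) has a hydroxyl group (-OH) but the oxygen has H1, not H0 bridging two carbons.
(C) has a hydroxyl group (-OH) but the oxygen has H1, not H0 bridging two carbons.
(D) has a hydroxyl group (-OH) but the oxygen has H1, not H0 bridging two carbons.
So the answer is (A).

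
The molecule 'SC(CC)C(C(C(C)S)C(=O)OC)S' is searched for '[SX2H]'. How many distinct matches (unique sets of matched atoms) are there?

3

[SX2H] is the SMARTS for a thiol: an aliphatic sulfur with two connections, one being H.
The molecule carries 3 separate instances of a thiol (-SH) meeting every constraint; each maps to a distinct set of atoms, giving 3 matches.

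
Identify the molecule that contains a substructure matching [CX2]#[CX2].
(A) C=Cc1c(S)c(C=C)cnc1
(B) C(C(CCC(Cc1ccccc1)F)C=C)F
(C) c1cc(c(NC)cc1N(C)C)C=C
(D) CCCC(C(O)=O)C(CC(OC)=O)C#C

D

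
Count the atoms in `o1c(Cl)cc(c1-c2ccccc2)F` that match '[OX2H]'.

0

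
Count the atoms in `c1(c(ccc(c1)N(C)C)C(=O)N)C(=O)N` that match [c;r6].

6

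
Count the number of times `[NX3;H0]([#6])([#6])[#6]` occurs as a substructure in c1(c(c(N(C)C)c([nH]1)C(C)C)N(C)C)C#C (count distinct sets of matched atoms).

[NX3;H0]([#6])([#6])[#6] is the SMARTS for a tertiary amine: a trivalent nitrogen with no H, bonded to three carbons.
The molecule carries 2 separate instances of a dimethylamino group (-N(CH3)2) meeting every constraint; each maps to a distinct set of atoms, giving 2 matches.

2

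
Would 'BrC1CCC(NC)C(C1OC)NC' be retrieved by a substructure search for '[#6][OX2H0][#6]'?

The pattern [#6][OX2H0][#6] describes an aliphatic oxygen bridging two carbons with no H on the oxygen — an ether.
The molecule carries a methoxy ether (-OCH3), whose atoms satisfy every constraint of the query, so the pattern matches.

Yes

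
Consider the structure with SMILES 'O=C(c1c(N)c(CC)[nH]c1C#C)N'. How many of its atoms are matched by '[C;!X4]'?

The query [C;!X4] means: aliphatic carbon that does not have four total connections.
Check the 13 heavy atoms by environment: 1× n (aromatic, X3) → no; 4× c (aromatic, X3) → no; 2× C (X4) → no; 2× N (X3) → no; 2× C (X2) → match; 1× C (X3) → match; 1× O (X1) → no.
Summing the matching environments: 2 + 1 = 3 matching atoms.

3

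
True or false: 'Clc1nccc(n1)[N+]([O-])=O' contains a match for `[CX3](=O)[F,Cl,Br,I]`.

The pattern [CX3](=O)[F,Cl,Br,I] describes a carbonyl carbon bonded to a halogen — an acyl halide.
The closest candidate here is a chloro substituent, but the Cl is not on a carbonyl carbon. No other fragment satisfies the full query, so there is no match.

False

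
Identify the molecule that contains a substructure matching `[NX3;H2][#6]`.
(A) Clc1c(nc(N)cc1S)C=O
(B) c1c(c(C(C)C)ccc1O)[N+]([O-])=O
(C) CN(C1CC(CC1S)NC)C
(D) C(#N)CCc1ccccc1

A

[NX3;H2][#6] describes a trivalent nitrogen with two H attached to carbon (a primary amine).
(A) contains a primary amino group (-NH2), which satisfies every atom and bond constraint.
(B) has a nitro group (-[N+](=O)[O-]) but the nitrogen is [N+] with no H, not NX3H2.
(C) has a dimethylamino group (-N(CH3)2) but the nitrogen has H0, not H2.
(D) has a nitrile (-C#N) but the nitrogen is NX1 (triple-bonded), not NX3 with two H.
So the answer is (A).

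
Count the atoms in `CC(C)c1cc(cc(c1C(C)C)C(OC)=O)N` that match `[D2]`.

3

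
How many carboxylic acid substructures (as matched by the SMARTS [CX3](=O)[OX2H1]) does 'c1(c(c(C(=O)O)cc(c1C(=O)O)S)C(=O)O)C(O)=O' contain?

[CX3](=O)[OX2H1] is the SMARTS for a carboxylic acid: an sp2 carbon double-bonded to O and single-bonded to an -OH oxygen.
The molecule carries 4 separate instances of a carboxylic acid group (-C(=O)OH) meeting every constraint; each maps to a distinct set of atoms, giving 4 matches.

4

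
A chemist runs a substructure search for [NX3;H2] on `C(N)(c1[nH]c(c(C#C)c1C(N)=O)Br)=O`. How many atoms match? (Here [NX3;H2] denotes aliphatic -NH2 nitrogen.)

2

The query [NX3;H2] means: aliphatic N with 3 total connections, two of them H — an -NH2 nitrogen (amine or amide).
Check the 14 heavy atoms by environment: 1× n (aromatic, H1, X3) → no; 4× c (aromatic, H0, X3) → no; 2× C (H0, X3) → no; 2× O (H0, X1) → no; 2× N (H2, X3) → match; 1× C (H0, X2) → no; 1× C (H1, X2) → no; 1× Br (H0, X1) → no.
That gives 2 matching atoms.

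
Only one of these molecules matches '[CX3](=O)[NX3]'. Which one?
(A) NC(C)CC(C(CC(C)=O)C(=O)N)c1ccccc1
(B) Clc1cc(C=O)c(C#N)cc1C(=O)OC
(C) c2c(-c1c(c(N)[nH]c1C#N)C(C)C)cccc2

A

[CX3](=O)[NX3] describes a carbonyl carbon bonded to a trivalent nitrogen (an amide).
(A) contains a primary amide (-C(=O)NH2), which satisfies every atom and bond constraint.
(B) has a nitrile (-C#N) but the nitrile N is NX1 (triple-bonded), not NX3.
(C) has a primary amino group (-NH2) but the -NH2 is not attached to a carbonyl carbon.
So the answer is (A).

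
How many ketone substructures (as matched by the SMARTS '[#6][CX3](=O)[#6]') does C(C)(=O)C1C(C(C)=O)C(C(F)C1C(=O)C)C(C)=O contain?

4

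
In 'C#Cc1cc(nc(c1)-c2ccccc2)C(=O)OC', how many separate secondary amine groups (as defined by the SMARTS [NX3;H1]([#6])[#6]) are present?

0

[NX3;H1]([#6])[#6] is the SMARTS for a secondary amine: a trivalent nitrogen with one H, bonded to two carbons.
No fragment in the molecule satisfies every constraint, giving 0 matches.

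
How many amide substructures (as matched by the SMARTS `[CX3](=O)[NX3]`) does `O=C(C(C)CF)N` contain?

[CX3](=O)[NX3] is the SMARTS for an amide: a carbonyl carbon bonded to a trivalent nitrogen.
Exactly one fragment in the molecule meets all constraints, giving 1 match.

1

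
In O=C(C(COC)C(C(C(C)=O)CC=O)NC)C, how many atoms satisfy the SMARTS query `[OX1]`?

3

The query [OX1] means: aliphatic oxygen with one total connection — typically a carbonyl =O or an oxide.
Check the 17 heavy atoms by environment: 9× C (X4) → no; 3× C (X3) → no; 3× O (X1) → match; 1× O (X2) → no; 1× N (X3) → no.
That gives 3 matching atoms.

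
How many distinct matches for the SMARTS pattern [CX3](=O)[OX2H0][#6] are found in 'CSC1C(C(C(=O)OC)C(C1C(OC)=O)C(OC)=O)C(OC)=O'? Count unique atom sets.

[CX3](=O)[OX2H0][#6] is the SMARTS for an ester: a carbonyl carbon bonded to an oxygen that is itself bonded to carbon (no H on that O).
The molecule carries 4 separate instances of a methyl-ester group (-C(=O)OCH3) meeting every constraint; each maps to a distinct set of atoms, giving 4 matches.

4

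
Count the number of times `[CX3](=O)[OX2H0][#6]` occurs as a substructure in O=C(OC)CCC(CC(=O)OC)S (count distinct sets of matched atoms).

2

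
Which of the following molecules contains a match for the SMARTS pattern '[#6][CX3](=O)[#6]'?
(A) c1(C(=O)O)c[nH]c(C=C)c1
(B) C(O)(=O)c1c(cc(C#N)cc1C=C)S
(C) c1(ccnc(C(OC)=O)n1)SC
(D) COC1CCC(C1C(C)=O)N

D

[#6][CX3](=O)[#6] describes a carbonyl carbon (no H) flanked by two carbons (a ketone).
(A) has a carboxylic acid group (-C(=O)OH) but one neighbour of the carbonyl carbon is O, not C.
(B) has a carboxylic acid group (-C(=O)OH) but one neighbour of the carbonyl carbon is O, not C.
(C) has a methyl-ester group (-C(=O)OCH3) but one neighbour of the carbonyl carbon is O, not C.
(D) contains an acetyl/ketone group (-C(=O)CH3), which satisfies every atom and bond constraint.
So the answer is (D).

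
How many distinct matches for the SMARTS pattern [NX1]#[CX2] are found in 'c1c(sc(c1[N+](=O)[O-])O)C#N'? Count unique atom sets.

1

[NX1]#[CX2] is the SMARTS for a nitrile: a nitrogen triple-bonded to a two-connected carbon.
Exactly one fragment in the molecule meets all constraints, giving 1 match.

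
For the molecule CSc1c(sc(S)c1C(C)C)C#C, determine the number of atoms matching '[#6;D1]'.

4

The query [#6;D1] means: carbon bonded to exactly one heavy atom.
Check the 13 heavy atoms by environment: 1× s (aromatic, D2) → no; 4× c (aromatic, D3) → no; 1× S (D1) → no; 1× S (D2) → no; 4× C (D1) → match; 1× C (D2) → no; 1× C (D3) → no.
That gives 4 matching atoms.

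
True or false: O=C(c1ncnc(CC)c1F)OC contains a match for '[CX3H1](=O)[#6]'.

The pattern [CX3H1](=O)[#6] describes an sp2 carbon with one H, double-bonded to O and single-bonded to carbon — an aldehyde.
The closest candidate here is a methyl-ester group (-C(=O)OCH3), but the carbonyl carbon has H0, not H1. No other fragment satisfies the full query, so there is no match.

False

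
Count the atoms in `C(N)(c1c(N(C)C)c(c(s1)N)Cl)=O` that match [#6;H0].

The query [#6;H0] means: any carbon with no attached hydrogen.
Check the 13 heavy atoms by environment: 1× s (aromatic, H0) → no; 4× c (aromatic, H0) → match; 1× N (H0) → no; 2× C (H3) → no; 1× Cl (H0) → no; 1× C (H0) → match; 1× O (H0) → no; 2× N (H2) → no.
Summing the matching environments: 4 + 1 = 5 matching atoms.

5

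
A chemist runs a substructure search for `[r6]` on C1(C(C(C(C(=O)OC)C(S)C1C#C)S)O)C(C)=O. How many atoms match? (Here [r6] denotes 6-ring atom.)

6

The query [r6] means: r6 matches atoms in a six-membered ring.
Check the 18 heavy atoms by environment: 6× C (in 6-ring) → match; 6× C (acyclic) → no; 4× O (acyclic) → no; 2× S (acyclic) → no.
That gives 6 matching atoms.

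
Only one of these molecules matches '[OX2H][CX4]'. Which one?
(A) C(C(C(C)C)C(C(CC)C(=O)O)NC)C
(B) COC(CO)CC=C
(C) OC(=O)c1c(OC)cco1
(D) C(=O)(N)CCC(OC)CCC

[OX2H][CX4] describes a hydroxyl oxygen bound to an sp3 (X4) carbon (an aliphatic alcohol).
(A) has a carboxylic acid group (-C(=O)OH) but the -OH is on a CX3 carbonyl carbon, not a CX4 carbon.
(B) contains a hydroxyl group (-OH), which satisfies every atom and bond constraint.
(C) has a carboxylic acid group (-C(=O)OH) but the -OH is on a CX3 carbonyl carbon, not a CX4 carbon.
(D) has a methoxy ether (-OCH3) but the oxygen has H0 (ether), not H1.
So the answer is (B).

B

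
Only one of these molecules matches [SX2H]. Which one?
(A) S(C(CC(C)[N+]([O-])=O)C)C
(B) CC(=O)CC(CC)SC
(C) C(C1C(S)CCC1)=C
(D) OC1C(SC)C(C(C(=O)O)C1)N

C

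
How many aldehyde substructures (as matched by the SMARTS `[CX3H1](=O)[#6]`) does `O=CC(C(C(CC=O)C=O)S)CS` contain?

3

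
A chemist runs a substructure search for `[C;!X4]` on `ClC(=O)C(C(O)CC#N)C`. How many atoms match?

The query [C;!X4] means: aliphatic carbon that does not have four total connections.
Check the 10 heavy atoms by environment: 4× C (X4) → no; 1× C (X3) → match; 1× O (X1) → no; 1× Cl (X1) → no; 1× O (X2) → no; 1× C (X2) → match; 1× N (X1) → no.
Summing the matching environments: 1 + 1 = 2 matching atoms.

2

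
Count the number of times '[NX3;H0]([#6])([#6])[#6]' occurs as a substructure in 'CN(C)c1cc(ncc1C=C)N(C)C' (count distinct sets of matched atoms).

[NX3;H0]([#6])([#6])[#6] is the SMARTS for a tertiary amine: a trivalent nitrogen with no H, bonded to three carbons.
The molecule carries 2 separate instances of a dimethylamino group (-N(CH3)2) meeting every constraint; each maps to a distinct set of atoms, giving 2 matches.

2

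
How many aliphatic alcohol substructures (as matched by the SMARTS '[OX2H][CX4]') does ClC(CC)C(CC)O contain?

1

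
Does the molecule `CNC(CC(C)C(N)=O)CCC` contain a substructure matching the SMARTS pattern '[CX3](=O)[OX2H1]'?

No

The pattern [CX3](=O)[OX2H1] describes an sp2 carbon double-bonded to O and single-bonded to an -OH oxygen — a carboxylic acid.
The closest candidate here is a primary amide (-C(=O)NH2), but the carbonyl is bonded to N, not to an -OH oxygen. No other fragment satisfies the full query, so there is no match.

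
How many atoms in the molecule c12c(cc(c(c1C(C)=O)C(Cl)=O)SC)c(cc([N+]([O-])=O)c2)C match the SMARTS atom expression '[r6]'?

10

The query [r6] means: r6 matches atoms in a six-membered ring.
Check the 22 heavy atoms by environment: 10× c (aromatic, in 6-ring) → match; 5× C (acyclic) → no; 3× O (acyclic) → no; 1× S (acyclic) → no; 1× N (charge +1, acyclic) → no; 1× O (charge -1, acyclic) → no; 1× Cl (acyclic) → no.
That gives 10 matching atoms.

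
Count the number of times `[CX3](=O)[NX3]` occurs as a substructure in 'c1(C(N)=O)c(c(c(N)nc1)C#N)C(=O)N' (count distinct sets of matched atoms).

2

[CX3](=O)[NX3] is the SMARTS for an amide: a carbonyl carbon bonded to a trivalent nitrogen.
The molecule carries 2 separate instances of a primary amide (-C(=O)NH2) meeting every constraint; each maps to a distinct set of atoms, giving 2 matches.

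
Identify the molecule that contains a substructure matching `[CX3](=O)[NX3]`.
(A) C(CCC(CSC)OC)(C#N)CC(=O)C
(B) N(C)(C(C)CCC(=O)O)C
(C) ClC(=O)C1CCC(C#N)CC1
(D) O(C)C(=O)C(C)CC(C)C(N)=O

D

[CX3](=O)[NX3] describes a carbonyl carbon bonded to a trivalent nitrogen (an amide).
(A) has a nitrile (-C#N) but the nitrile N is NX1 (triple-bonded), not NX3.
(B) has a carboxylic acid group (-C(=O)OH) but the carbonyl is bonded to O, not to an NX3 nitrogen.
(C) has a nitrile (-C#N) but the nitrile N is NX1 (triple-bonded), not NX3.
(D) contains a primary amide (-C(=O)NH2), which satisfies every atom and bond constraint.
So the answer is (D).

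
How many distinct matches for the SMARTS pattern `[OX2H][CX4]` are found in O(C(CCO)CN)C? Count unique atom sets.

[OX2H][CX4] is the SMARTS for an aliphatic alcohol: a hydroxyl oxygen bound to an sp3 (X4) carbon.
Exactly one fragment in the molecule meets all constraints, giving 1 match.

1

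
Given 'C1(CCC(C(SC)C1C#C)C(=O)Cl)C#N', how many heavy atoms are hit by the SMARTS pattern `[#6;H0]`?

The query [#6;H0] means: any carbon with no attached hydrogen.
Check the 15 heavy atoms by environment: 5× C (H1) → no; 2× C (H2) → no; 3× C (H0) → match; 1× O (H0) → no; 1× Cl (H0) → no; 1× N (H0) → no; 1× S (H0) → no; 1× C (H3) → no.
That gives 3 matching atoms.

3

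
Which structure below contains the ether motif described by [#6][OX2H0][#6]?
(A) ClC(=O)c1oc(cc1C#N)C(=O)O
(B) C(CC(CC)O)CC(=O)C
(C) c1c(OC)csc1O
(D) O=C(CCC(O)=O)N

[#6][OX2H0][#6] describes an aliphatic oxygen bridging two carbons with no H on the oxygen (an ether).
(A) has a carboxylic acid group (-C(=O)OH) but the -OH oxygen has H1; the =O is OX1, not OX2.
(B) has a hydroxyl group (-OH) but the oxygen has H1, not H0 bridging two carbons.
(C) contains a methoxy ether (-OCH3), which satisfies every atom and bond constraint.
(D) has a carboxylic acid group (-C(=O)OH) but the -OH oxygen has H1; the =O is OX1, not OX2.
So the answer is (C).

C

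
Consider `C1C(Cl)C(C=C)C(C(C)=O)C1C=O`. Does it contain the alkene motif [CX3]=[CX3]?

Yes

The pattern [CX3]=[CX3] describes a non-aromatic C=C double bond between two sp2 carbons — an alkene.
The molecule carries a vinyl group (-CH=CH2), whose atoms satisfy every constraint of the query, so the pattern matches.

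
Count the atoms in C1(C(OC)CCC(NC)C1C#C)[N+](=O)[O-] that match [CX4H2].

2

Check the 15 heavy atoms by environment: 4× C (H1, X4) → no; 2× C (H2, X4) → match; 1× C (H0, X2) → no; 1× C (H1, X2) → no; 1× O (H0, X2) → no; 2× C (H3, X4) → no; 1× N (charge +1, H0, X3) → no; 1× O (charge -1, H0, X1) → no; 1× O (H0, X1) → no; 1× N (H1, X3) → no.
That gives 2 matching atoms.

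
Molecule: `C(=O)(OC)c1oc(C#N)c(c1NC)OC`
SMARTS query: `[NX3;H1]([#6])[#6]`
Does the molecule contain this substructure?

The pattern [NX3;H1]([#6])[#6] describes a trivalent nitrogen with one H, bonded to two carbons — a secondary amine.
The molecule carries an N-methylamino group (-NHCH3), whose atoms satisfy every constraint of the query, so the pattern matches.

Yes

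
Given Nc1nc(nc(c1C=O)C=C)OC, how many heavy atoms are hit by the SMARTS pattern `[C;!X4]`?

3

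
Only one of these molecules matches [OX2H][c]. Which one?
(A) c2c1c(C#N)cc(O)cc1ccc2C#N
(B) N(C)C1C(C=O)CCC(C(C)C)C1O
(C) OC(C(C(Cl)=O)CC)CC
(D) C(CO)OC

A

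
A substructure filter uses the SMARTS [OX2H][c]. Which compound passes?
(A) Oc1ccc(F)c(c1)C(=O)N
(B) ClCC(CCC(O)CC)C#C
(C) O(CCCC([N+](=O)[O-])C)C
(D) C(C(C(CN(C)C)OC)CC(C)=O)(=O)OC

A

[OX2H][c] describes a hydroxyl oxygen attached to an aromatic carbon (a phenol).
(A) contains a hydroxyl group (-OH), which satisfies every atom and bond constraint.
(B) has a hydroxyl group (-OH) but the -OH is on an aliphatic carbon, not an aromatic c.
(C) has a methoxy ether (-OCH3) but the oxygen has H0, not H1.
(D) has a methoxy ether (-OCH3) but the oxygen has H0, not H1.
So the answer is (A).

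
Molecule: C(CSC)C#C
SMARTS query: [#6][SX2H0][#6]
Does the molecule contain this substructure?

Yes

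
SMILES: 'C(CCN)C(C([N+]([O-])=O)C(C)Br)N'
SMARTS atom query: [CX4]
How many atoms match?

The query [CX4] means: C with X4: aliphatic carbon with exactly 4 total connections (bonds + H).
Check the 13 heavy atoms by environment: 7× C (X4) → match; 2× N (X3) → no; 1× Br (X1) → no; 1× N (charge +1, X3) → no; 1× O (charge -1, X1) → no; 1× O (X1) → no.
That gives 7 matching atoms.

7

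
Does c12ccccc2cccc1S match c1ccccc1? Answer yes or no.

The pattern c1ccccc1 describes six aromatic carbons in a ring — a benzene ring.
The required atom environment is present in the molecule, so the pattern matches.

Yes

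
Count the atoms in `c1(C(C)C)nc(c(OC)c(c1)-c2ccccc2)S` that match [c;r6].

Check the 18 heavy atoms by environment: 1× n (aromatic, in 6-ring) → no; 11× c (aromatic, in 6-ring) → match; 4× C (acyclic) → no; 1× O (acyclic) → no; 1× S (acyclic) → no.
That gives 11 matching atoms.

11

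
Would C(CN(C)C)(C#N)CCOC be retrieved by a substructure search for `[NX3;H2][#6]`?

The pattern [NX3;H2][#6] describes a trivalent nitrogen with two H attached to carbon — a primary amine.
The closest candidate here is a nitrile (-C#N), but the nitrogen is NX1 (triple-bonded), not NX3 with two H. No other fragment satisfies the full query, so there is no match.

No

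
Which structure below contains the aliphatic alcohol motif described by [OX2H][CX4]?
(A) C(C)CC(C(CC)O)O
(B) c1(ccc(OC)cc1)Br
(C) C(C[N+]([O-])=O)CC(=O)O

[OX2H][CX4] describes a hydroxyl oxygen bound to an sp3 (X4) carbon (an aliphatic alcohol).
(A) contains a hydroxyl group (-OH), which satisfies every atom and bond constraint.
(B) has a methoxy ether (-OCH3) but the oxygen has H0 (ether), not H1.
(C) has a carboxylic acid group (-C(=O)OH) but the -OH is on a CX3 carbonyl carbon, not a CX4 carbon.
So the answer is (A).

A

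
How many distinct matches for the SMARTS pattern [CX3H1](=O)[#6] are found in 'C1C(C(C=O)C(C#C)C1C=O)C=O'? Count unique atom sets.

3

[CX3H1](=O)[#6] is the SMARTS for an aldehyde: an sp2 carbon with one H, double-bonded to O and single-bonded to carbon.
The molecule carries 3 separate instances of an aldehyde (-CHO) meeting every constraint; each maps to a distinct set of atoms, giving 3 matches.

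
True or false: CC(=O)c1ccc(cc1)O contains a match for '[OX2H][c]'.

True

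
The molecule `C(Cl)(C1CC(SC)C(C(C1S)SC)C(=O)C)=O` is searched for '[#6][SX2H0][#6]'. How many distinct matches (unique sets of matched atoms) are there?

2

[#6][SX2H0][#6] is the SMARTS for a thioether: an aliphatic sulfur bridging two carbons with no H on the sulfur.
The molecule carries 2 separate instances of a methylthio ether (-SCH3) meeting every constraint; each maps to a distinct set of atoms, giving 2 matches.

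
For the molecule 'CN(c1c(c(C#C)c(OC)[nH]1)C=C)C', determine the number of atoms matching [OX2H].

0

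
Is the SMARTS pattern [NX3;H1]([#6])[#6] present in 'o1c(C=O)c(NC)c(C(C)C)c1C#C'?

The pattern [NX3;H1]([#6])[#6] describes a trivalent nitrogen with one H, bonded to two carbons — a secondary amine.
The molecule carries an N-methylamino group (-NHCH3), whose atoms satisfy every constraint of the query, so the pattern matches.

Yes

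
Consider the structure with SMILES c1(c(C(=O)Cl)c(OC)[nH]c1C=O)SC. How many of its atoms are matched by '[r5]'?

5

Check the 14 heavy atoms by environment: 1× n (aromatic, in 5-ring) → match; 4× c (aromatic, in 5-ring) → match; 1× S (acyclic) → no; 4× C (acyclic) → no; 3× O (acyclic) → no; 1× Cl (acyclic) → no.
Summing the matching environments: 1 + 4 = 5 matching atoms.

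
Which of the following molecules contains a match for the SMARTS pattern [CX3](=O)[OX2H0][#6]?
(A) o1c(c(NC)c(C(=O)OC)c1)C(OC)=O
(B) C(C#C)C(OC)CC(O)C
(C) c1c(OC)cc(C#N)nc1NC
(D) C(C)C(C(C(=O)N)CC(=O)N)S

[CX3](=O)[OX2H0][#6] describes a carbonyl carbon bonded to an oxygen that is itself bonded to carbon (no H on that O) (an ester).
(A) contains a methyl-ester group (-C(=O)OCH3), which satisfies every atom and bond constraint.
(B) has a methoxy ether (-OCH3) but the ether oxygen is not adjacent to a C=O carbon.
(C) has a methoxy ether (-OCH3) but the ether oxygen is not adjacent to a C=O carbon.
(D) has a primary amide (-C(=O)NH2) but the carbonyl is bonded to N, not to an O-C linkage.
So the answer is (A).

A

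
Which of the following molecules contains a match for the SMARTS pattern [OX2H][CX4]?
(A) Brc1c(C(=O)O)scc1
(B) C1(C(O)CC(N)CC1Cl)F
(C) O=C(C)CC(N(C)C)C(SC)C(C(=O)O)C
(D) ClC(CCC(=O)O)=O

[OX2H][CX4] describes a hydroxyl oxygen bound to an sp3 (X4) carbon (an aliphatic alcohol).
(A) has a carboxylic acid group (-C(=O)OH) but the -OH is on a CX3 carbonyl carbon, not a CX4 carbon.
(B) contains a hydroxyl group (-OH), which satisfies every atom and bond constraint.
(C) has a carboxylic acid group (-C(=O)OH) but the -OH is on a CX3 carbonyl carbon, not a CX4 carbon.
(D) has a carboxylic acid group (-C(=O)OH) but the -OH is on a CX3 carbonyl carbon, not a CX4 carbon.
So the answer is (B).

B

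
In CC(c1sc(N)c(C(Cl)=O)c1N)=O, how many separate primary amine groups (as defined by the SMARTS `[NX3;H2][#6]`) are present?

2

[NX3;H2][#6] is the SMARTS for a primary amine: a trivalent nitrogen with two H attached to carbon.
The molecule carries 2 separate instances of a primary amino group (-NH2) meeting every constraint; each maps to a distinct set of atoms, giving 2 matches.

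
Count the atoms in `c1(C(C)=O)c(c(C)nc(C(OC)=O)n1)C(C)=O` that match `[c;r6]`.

4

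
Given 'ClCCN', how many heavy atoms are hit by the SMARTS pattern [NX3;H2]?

1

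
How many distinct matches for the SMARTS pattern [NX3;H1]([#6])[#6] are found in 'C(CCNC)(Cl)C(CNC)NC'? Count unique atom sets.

3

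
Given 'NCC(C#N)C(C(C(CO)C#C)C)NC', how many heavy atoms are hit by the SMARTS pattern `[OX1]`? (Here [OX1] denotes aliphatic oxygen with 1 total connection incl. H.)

The query [OX1] means: aliphatic oxygen with one total connection — typically a carbonyl =O or an oxide.
Check the 15 heavy atoms by environment: 8× C (X4) → no; 3× C (X2) → no; 1× N (X1) → no; 2× N (X3) → no; 1× O (X2) → no.
No environment satisfies the query, so 0 matching atoms.

0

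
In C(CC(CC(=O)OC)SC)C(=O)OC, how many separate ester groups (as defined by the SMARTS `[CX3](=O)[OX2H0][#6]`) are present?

2

[CX3](=O)[OX2H0][#6] is the SMARTS for an ester: a carbonyl carbon bonded to an oxygen that is itself bonded to carbon (no H on that O).
The molecule carries 2 separate instances of a methyl-ester group (-C(=O)OCH3) meeting every constraint; each maps to a distinct set of atoms, giving 2 matches.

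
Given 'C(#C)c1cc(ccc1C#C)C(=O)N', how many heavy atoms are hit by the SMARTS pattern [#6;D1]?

2

Check the 13 heavy atoms by environment: 3× c (aromatic, D2) → no; 3× c (aromatic, D3) → no; 2× C (D2) → no; 2× C (D1) → match; 1× C (D3) → no; 1× O (D1) → no; 1× N (D1) → no.
That gives 2 matching atoms.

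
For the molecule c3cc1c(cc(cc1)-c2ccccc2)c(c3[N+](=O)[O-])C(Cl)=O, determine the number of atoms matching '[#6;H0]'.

7

The query [#6;H0] means: any carbon with no attached hydrogen.
Check the 22 heavy atoms by environment: 6× c (aromatic, H0) → match; 10× c (aromatic, H1) → no; 1× C (H0) → match; 2× O (H0) → no; 1× Cl (H0) → no; 1× N (charge +1, H0) → no; 1× O (charge -1, H0) → no.
Summing the matching environments: 6 + 1 = 7 matching atoms.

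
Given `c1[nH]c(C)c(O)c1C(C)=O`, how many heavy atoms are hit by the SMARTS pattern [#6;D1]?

2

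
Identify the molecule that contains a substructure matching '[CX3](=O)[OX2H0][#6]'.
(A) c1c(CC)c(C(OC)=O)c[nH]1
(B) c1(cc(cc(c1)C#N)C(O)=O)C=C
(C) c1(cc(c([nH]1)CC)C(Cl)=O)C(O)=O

A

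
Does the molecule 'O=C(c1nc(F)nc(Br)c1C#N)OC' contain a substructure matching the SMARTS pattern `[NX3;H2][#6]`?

No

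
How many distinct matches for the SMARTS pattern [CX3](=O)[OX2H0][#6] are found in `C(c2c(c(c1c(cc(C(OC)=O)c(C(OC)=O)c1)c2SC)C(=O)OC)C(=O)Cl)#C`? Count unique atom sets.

[CX3](=O)[OX2H0][#6] is the SMARTS for an ester: a carbonyl carbon bonded to an oxygen that is itself bonded to carbon (no H on that O).
The molecule carries 3 separate instances of a methyl-ester group (-C(=O)OCH3) meeting every constraint; each maps to a distinct set of atoms, giving 3 matches.

3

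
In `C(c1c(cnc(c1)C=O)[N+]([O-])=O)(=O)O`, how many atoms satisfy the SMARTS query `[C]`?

2

The query [C] means: uppercase C matches aliphatic (non-aromatic) carbon only.
Check the 14 heavy atoms by environment: 1× n (aromatic) → no; 5× c (aromatic) → no; 1× N (charge +1) → no; 1× O (charge -1) → no; 4× O → no; 2× C → match.
That gives 2 matching atoms.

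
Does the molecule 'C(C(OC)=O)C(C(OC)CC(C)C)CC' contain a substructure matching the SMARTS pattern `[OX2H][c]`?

The pattern [OX2H][c] describes a hydroxyl oxygen attached to an aromatic carbon — a phenol.
The closest candidate here is a methoxy ether (-OCH3), but the oxygen has H0, not H1. No other fragment satisfies the full query, so there is no match.

No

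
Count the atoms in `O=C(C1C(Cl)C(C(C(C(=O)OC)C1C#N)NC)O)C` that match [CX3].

The query [CX3] means: C with X3: aliphatic carbon with exactly 3 total connections.
Check the 19 heavy atoms by environment: 9× C (X4) → no; 1× N (X3) → no; 2× C (X3) → match; 2× O (X1) → no; 1× C (X2) → no; 1× N (X1) → no; 2× O (X2) → no; 1× Cl (X1) → no.
That gives 2 matching atoms.

2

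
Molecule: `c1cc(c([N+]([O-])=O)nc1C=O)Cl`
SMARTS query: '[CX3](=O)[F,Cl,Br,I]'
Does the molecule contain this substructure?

The pattern [CX3](=O)[F,Cl,Br,I] describes a carbonyl carbon bonded to a halogen — an acyl halide.
The closest candidate here is a chloro substituent, but the Cl is not on a carbonyl carbon. No other fragment satisfies the full query, so there is no match.

No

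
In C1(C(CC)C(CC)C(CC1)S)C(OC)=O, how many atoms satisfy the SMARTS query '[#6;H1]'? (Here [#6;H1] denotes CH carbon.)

Check the 15 heavy atoms by environment: 4× C (H1) → match; 4× C (H2) → no; 3× C (H3) → no; 1× S (H1) → no; 1× C (H0) → no; 2× O (H0) → no.
That gives 4 matching atoms.

4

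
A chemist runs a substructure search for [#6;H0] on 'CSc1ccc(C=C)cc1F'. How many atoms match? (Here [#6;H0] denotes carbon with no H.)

3

The query [#6;H0] means: any carbon with no attached hydrogen.
Check the 11 heavy atoms by environment: 3× c (aromatic, H1) → no; 3× c (aromatic, H0) → match; 1× C (H1) → no; 1× C (H2) → no; 1× S (H0) → no; 1× C (H3) → no; 1× F (H0) → no.
That gives 3 matching atoms.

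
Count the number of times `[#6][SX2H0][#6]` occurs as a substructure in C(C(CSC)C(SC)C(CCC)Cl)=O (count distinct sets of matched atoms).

2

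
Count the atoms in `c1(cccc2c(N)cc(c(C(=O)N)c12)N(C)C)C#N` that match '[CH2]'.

0

The query [CH2] means: aliphatic carbon with exactly two hydrogens.
Check the 19 heavy atoms by environment: 6× c (aromatic, H0) → no; 4× c (aromatic, H1) → no; 2× N (H0) → no; 2× C (H3) → no; 2× C (H0) → no; 1× O (H0) → no; 2× N (H2) → no.
No environment satisfies the query, so 0 matching atoms.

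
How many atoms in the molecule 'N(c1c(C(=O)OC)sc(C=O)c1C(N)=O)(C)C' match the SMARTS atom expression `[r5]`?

5

The query [r5] means: r5 matches atoms in a five-membered ring.
Check the 17 heavy atoms by environment: 1× s (aromatic, in 5-ring) → match; 4× c (aromatic, in 5-ring) → match; 2× N (acyclic) → no; 6× C (acyclic) → no; 4× O (acyclic) → no.
Summing the matching environments: 1 + 4 = 5 matching atoms.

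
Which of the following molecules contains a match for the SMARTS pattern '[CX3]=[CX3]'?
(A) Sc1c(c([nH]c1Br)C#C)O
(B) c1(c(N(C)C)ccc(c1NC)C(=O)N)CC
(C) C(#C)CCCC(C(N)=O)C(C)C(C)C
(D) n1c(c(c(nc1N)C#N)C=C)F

D

[CX3]=[CX3] describes a non-aromatic C=C double bond between two sp2 carbons (an alkene).
(A) has an ethynyl group (-C#CH) but the C-C bond is a triple bond, not a double bond.
(B) has an ethyl group (-CH2CH3) but its C-C bond is a single bond between CX4 carbons, not CX3=CX3.
(C) has an ethynyl group (-C#CH) but the C-C bond is a triple bond, not a double bond.
(D) contains a vinyl group (-CH=CH2), which satisfies every atom and bond constraint.
So the answer is (D).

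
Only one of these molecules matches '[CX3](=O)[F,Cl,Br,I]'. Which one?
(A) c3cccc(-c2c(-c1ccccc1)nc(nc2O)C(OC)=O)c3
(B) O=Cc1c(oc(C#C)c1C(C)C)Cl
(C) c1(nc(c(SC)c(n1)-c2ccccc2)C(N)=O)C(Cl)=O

[CX3](=O)[F,Cl,Br,I] describes a carbonyl carbon bonded to a halogen (an acyl halide).
(A) has a methyl-ester group (-C(=O)OCH3) but the carbonyl is bonded to -O-C, not to a halogen.
(B) has a chloro substituent but the Cl is not on a carbonyl carbon.
(C) contains an acyl chloride (-C(=O)Cl), which satisfies every atom and bond constraint.
So the answer is (C).

C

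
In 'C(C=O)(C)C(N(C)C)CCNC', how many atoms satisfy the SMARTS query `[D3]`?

Check the 12 heavy atoms by environment: 3× C (D2) → no; 2× C (D3) → match; 4× C (D1) → no; 1× N (D3) → match; 1× N (D2) → no; 1× O (D1) → no.
Summing the matching environments: 2 + 1 = 3 matching atoms.

3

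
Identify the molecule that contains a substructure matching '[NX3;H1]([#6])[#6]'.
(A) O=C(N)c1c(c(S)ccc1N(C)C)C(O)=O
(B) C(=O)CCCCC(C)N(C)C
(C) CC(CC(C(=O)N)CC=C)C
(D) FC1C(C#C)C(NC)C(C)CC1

D

[NX3;H1]([#6])[#6] describes a trivalent nitrogen with one H, bonded to two carbons (a secondary amine).
(A) has a primary amide (-C(=O)NH2) but the -C(=O)NH2 nitrogen has H2, not H1.
(B) has a dimethylamino group (-N(CH3)2) but the nitrogen has H0, not H1.
(C) has a primary amide (-C(=O)NH2) but the -C(=O)NH2 nitrogen has H2, not H1.
(D) contains an N-methylamino group (-NHCH3), which satisfies every atom and bond constraint.
So the answer is (D).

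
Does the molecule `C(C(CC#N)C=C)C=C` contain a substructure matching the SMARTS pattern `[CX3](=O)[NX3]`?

No

The pattern [CX3](=O)[NX3] describes a carbonyl carbon bonded to a trivalent nitrogen — an amide.
The closest candidate here is a nitrile (-C#N), but the nitrile N is NX1 (triple-bonded), not NX3. No other fragment satisfies the full query, so there is no match.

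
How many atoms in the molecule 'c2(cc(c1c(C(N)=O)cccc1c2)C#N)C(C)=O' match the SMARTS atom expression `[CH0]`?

3

The query [CH0] means: aliphatic carbon with no attached hydrogen.
Check the 18 heavy atoms by environment: 5× c (aromatic, H0) → no; 5× c (aromatic, H1) → no; 3× C (H0) → match; 2× O (H0) → no; 1× C (H3) → no; 1× N (H0) → no; 1× N (H2) → no.
That gives 3 matching atoms.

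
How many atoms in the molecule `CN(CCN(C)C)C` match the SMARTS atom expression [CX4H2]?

2

The query [CX4H2] means: sp3 carbon (X4) with exactly two hydrogens.
Check the 8 heavy atoms by environment: 2× C (H2, X4) → match; 2× N (H0, X3) → no; 4× C (H3, X4) → no.
That gives 2 matching atoms.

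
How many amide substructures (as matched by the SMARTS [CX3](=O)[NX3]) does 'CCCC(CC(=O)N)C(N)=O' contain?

[CX3](=O)[NX3] is the SMARTS for an amide: a carbonyl carbon bonded to a trivalent nitrogen.
The molecule carries 2 separate instances of a primary amide (-C(=O)NH2) meeting every constraint; each maps to a distinct set of atoms, giving 2 matches.

2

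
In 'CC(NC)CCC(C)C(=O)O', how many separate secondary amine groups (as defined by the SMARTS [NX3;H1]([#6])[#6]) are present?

[NX3;H1]([#6])[#6] is the SMARTS for a secondary amine: a trivalent nitrogen with one H, bonded to two carbons.
Exactly one fragment in the molecule meets all constraints, giving 1 match.

1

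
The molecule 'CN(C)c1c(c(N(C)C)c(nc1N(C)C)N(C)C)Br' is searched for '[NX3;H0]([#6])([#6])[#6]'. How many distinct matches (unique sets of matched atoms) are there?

[NX3;H0]([#6])([#6])[#6] is the SMARTS for a tertiary amine: a trivalent nitrogen with no H, bonded to three carbons.
The molecule carries 4 separate instances of a dimethylamino group (-N(CH3)2) meeting every constraint; each maps to a distinct set of atoms, giving 4 matches.

4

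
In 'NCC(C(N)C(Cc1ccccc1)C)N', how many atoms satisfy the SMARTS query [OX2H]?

Check the 15 heavy atoms by environment: 2× C (H2, X4) → no; 3× C (H1, X4) → no; 3× N (H2, X3) → no; 1× C (H3, X4) → no; 1× c (aromatic, H0, X3) → no; 5× c (aromatic, H1, X3) → no.
No environment satisfies the query, so 0 matching atoms.

0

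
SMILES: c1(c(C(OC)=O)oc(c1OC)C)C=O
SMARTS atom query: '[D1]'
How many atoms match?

5

The query [D1] means: atom with exactly one heavy-atom neighbour (degree 1).
Check the 14 heavy atoms by environment: 1× o (aromatic, D2) → no; 4× c (aromatic, D3) → no; 2× O (D2) → no; 3× C (D1) → match; 1× C (D3) → no; 2× O (D1) → match; 1× C (D2) → no.
Summing the matching environments: 3 + 2 = 5 matching atoms.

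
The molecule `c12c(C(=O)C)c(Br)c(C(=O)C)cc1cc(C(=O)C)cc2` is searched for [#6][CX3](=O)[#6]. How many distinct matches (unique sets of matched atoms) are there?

[#6][CX3](=O)[#6] is the SMARTS for a ketone: a carbonyl carbon (no H) flanked by two carbons.
The molecule carries 3 separate instances of an acetyl/ketone group (-C(=O)CH3) meeting every constraint; each maps to a distinct set of atoms, giving 3 matches.

3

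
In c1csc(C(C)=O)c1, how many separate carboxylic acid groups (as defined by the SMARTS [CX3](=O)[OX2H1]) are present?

0

[CX3](=O)[OX2H1] is the SMARTS for a carboxylic acid: an sp2 carbon double-bonded to O and single-bonded to an -OH oxygen.
No fragment in the molecule satisfies every constraint, giving 0 matches.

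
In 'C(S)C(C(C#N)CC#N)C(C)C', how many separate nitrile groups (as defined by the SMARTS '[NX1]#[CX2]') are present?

2

[NX1]#[CX2] is the SMARTS for a nitrile: a nitrogen triple-bonded to a two-connected carbon.
The molecule carries 2 separate instances of a nitrile (-C#N) meeting every constraint; each maps to a distinct set of atoms, giving 2 matches.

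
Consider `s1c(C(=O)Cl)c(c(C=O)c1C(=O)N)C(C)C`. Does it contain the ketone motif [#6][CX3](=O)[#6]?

The pattern [#6][CX3](=O)[#6] describes a carbonyl carbon (no H) flanked by two carbons — a ketone.
The closest candidate here is an aldehyde (-CHO), but the carbonyl carbon has H1, so it is not flanked by two carbons. No other fragment satisfies the full query, so there is no match.

No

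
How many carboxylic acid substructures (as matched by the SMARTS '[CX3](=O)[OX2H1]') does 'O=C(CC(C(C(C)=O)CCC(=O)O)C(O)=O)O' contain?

3

[CX3](=O)[OX2H1] is the SMARTS for a carboxylic acid: an sp2 carbon double-bonded to O and single-bonded to an -OH oxygen.
The molecule carries 3 separate instances of a carboxylic acid group (-C(=O)OH) meeting every constraint; each maps to a distinct set of atoms, giving 3 matches.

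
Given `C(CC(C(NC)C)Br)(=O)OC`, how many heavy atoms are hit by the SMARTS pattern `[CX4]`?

6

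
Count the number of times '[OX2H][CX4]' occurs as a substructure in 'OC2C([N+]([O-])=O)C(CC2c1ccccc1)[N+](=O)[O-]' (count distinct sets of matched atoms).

1

[OX2H][CX4] is the SMARTS for an aliphatic alcohol: a hydroxyl oxygen bound to an sp3 (X4) carbon.
Exactly one fragment in the molecule meets all constraints, giving 1 match.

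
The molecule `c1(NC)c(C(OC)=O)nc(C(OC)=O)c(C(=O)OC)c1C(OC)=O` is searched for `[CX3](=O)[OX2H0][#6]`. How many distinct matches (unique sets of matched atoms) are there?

4

[CX3](=O)[OX2H0][#6] is the SMARTS for an ester: a carbonyl carbon bonded to an oxygen that is itself bonded to carbon (no H on that O).
The molecule carries 4 separate instances of a methyl-ester group (-C(=O)OCH3) meeting every constraint; each maps to a distinct set of atoms, giving 4 matches.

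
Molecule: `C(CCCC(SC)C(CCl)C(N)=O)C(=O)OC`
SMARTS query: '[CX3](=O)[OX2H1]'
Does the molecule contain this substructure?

No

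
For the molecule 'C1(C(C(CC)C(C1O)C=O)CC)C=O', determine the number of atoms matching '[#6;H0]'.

The query [#6;H0] means: any carbon with no attached hydrogen.
Check the 14 heavy atoms by environment: 7× C (H1) → no; 2× C (H2) → no; 2× C (H3) → no; 2× O (H0) → no; 1× O (H1) → no.
No environment satisfies the query, so 0 matching atoms.

0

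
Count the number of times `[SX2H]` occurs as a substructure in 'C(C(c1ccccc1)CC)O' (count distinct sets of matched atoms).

0

[SX2H] is the SMARTS for a thiol: an aliphatic sulfur with two connections, one being H.
The molecule has a hydroxyl group (-OH), but it is an -OH, not an -SH; nothing else fits, so there are 0 matches.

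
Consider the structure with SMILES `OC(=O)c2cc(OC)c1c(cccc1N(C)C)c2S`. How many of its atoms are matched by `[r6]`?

10

The query [r6] means: r6 matches atoms in a six-membered ring.
Check the 19 heavy atoms by environment: 10× c (aromatic, in 6-ring) → match; 3× O (acyclic) → no; 4× C (acyclic) → no; 1× S (acyclic) → no; 1× N (acyclic) → no.
That gives 10 matching atoms.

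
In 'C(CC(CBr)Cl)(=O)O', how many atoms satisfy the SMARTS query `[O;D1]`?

2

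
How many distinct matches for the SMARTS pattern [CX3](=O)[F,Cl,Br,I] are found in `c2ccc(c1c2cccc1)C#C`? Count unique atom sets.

0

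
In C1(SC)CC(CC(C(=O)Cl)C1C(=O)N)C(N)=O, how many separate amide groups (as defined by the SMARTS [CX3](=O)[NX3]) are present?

2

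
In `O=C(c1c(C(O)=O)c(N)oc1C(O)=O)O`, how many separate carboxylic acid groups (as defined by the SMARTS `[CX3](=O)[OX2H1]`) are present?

[CX3](=O)[OX2H1] is the SMARTS for a carboxylic acid: an sp2 carbon double-bonded to O and single-bonded to an -OH oxygen.
The molecule carries 3 separate instances of a carboxylic acid group (-C(=O)OH) meeting every constraint; each maps to a distinct set of atoms, giving 3 matches.

3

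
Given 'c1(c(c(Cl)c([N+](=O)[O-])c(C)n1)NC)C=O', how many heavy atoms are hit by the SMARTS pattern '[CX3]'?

1

Check the 15 heavy atoms by environment: 1× n (aromatic, X2) → no; 5× c (aromatic, X3) → no; 1× N (charge +1, X3) → no; 1× O (charge -1, X1) → no; 2× O (X1) → no; 1× Cl (X1) → no; 1× C (X3) → match; 1× N (X3) → no; 2× C (X4) → no.
That gives 1 matching atom.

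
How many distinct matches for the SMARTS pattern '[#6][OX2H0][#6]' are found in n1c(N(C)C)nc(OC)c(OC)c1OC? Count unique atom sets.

3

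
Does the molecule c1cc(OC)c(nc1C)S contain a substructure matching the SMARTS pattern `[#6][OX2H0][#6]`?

The pattern [#6][OX2H0][#6] describes an aliphatic oxygen bridging two carbons with no H on the oxygen — an ether.
The molecule carries a methoxy ether (-OCH3), whose atoms satisfy every constraint of the query, so the pattern matches.

Yes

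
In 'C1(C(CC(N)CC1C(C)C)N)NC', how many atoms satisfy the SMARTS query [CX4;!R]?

4

The query [CX4;!R] means: aliphatic carbon with four total connections, not in a ring.
Check the 13 heavy atoms by environment: 6× C (X4, in 6-ring) → no; 4× C (X4, acyclic) → match; 3× N (X3, acyclic) → no.
That gives 4 matching atoms.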